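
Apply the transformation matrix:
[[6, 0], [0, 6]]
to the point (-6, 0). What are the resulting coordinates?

Matrix multiplication:
[[6, 0], [0, 6]] × [-6, 0]ᵀ
= [(6)(-6) + (0)(0), (0)(-6) + (6)(0)]ᵀ
= [-36, 0]ᵀ
Result: (-36, 0)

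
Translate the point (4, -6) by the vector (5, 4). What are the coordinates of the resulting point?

Translation by (5, 4) (homogeneous matrix [[1, 0, 5], [0, 1, 4], [0, 0, 1]]):
x' = 4 + 5 = 9
y' = -6 + 4 = -2
Result: (9, -2)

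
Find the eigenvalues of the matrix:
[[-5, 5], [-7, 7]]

Characteristic equation: det(A - λI) = 0
λ² - (trace)λ + (det) = 0
trace = -5 + 7 = 2, det = (-5)(7) - (5)(-7) = 0
λ² - (2)λ + (0) = 0
λ = (2 ± √((2)² - 4·(0))) / 2 = (2 ± √4) / 2
Solving: λ = 0, 2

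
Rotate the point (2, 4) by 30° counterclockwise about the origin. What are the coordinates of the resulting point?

Rotation matrix for 30°: [[cos 30°, -sin 30°], [sin 30°, cos 30°]] ≈ [[0.866025, -0.500000], [0.500000, 0.866025]]
[[0.866025, -0.500000], [0.500000, 0.866025]] × [2, 4]ᵀ ≈ [-0.2679, 4.4641]ᵀ
Result: (-0.2679, 4.4641)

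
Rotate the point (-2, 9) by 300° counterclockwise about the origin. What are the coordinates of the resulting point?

Rotation matrix for 300°: [[cos 300°, -sin 300°], [sin 300°, cos 300°]] ≈ [[0.500000, 0.866025], [-0.866025, 0.500000]]
[[0.500000, 0.866025], [-0.866025, 0.500000]] × [-2, 9]ᵀ ≈ [6.7942, 6.2321]ᵀ
Result: (6.7942, 6.2321)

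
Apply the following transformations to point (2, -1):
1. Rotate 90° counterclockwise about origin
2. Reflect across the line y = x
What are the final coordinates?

Step 1: Rotate 90° → (1, 2)
Step 2: Reflect across line y = x → (2, 1)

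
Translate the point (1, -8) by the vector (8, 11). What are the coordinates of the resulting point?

Translation by (8, 11) (homogeneous matrix [[1, 0, 8], [0, 1, 11], [0, 0, 1]]):
x' = 1 + 8 = 9
y' = -8 + 11 = 3
Result: (9, 3)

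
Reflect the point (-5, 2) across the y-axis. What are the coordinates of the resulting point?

Reflection across y-axis: (-5, 2) → (5, 2)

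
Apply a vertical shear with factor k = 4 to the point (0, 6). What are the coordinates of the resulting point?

Shear matrix for vertical shear with factor k = 4:
[[1, 0], [4, 1]]
Result: (0, 6) → (0, 6)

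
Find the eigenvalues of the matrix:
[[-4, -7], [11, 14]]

Characteristic equation: det(A - λI) = 0
λ² - (trace)λ + (det) = 0
trace = -4 + 14 = 10, det = (-4)(14) - (-7)(11) = 21
λ² - (10)λ + (21) = 0
λ = (10 ± √((10)² - 4·(21))) / 2 = (10 ± √16) / 2
Solving: λ = 3, 7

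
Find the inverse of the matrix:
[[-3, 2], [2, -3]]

For [[a,b],[c,d]], inverse = (1/det)·[[d,-b],[-c,a]]
det = (-3)(-3) - (2)(2) = 9 - 4 = 5
Inverse = (1/5)·[[-3, -2], [-2, -3]]
= [[-3/5, -2/5], [-2/5, -3/5]]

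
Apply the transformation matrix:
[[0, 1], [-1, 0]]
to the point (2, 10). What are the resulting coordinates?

Matrix multiplication:
[[0, 1], [-1, 0]] × [2, 10]ᵀ
= [(0)(2) + (1)(10), (-1)(2) + (0)(10)]ᵀ
= [10, -2]ᵀ
Result: (10, -2)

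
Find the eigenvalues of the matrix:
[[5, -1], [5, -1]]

Characteristic equation: det(A - λI) = 0
λ² - (trace)λ + (det) = 0
trace = 5 + -1 = 4, det = (5)(-1) - (-1)(5) = 0
λ² - (4)λ + (0) = 0
λ = (4 ± √((4)² - 4·(0))) / 2 = (4 ± √16) / 2
Solving: λ = 0, 4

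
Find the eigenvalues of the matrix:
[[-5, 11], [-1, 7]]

Characteristic equation: det(A - λI) = 0
λ² - (trace)λ + (det) = 0
trace = -5 + 7 = 2, det = (-5)(7) - (11)(-1) = -24
λ² - (2)λ + (-24) = 0
λ = (2 ± √((2)² - 4·(-24))) / 2 = (2 ± √100) / 2
Solving: λ = -4, 6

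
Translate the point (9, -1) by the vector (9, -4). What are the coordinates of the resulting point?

Translation by (9, -4) (homogeneous matrix [[1, 0, 9], [0, 1, -4], [0, 0, 1]]):
x' = 9 + 9 = 18
y' = -1 + -4 = -5
Result: (18, -5)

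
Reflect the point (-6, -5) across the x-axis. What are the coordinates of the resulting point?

Reflection across x-axis: (-6, -5) → (-6, 5)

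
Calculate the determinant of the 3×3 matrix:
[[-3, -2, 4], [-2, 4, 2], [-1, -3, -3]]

Expansion along first row:
det = -3·det([[4,2],[-3,-3]]) - -2·det([[-2,2],[-1,-3]]) + 4·det([[-2,4],[-1,-3]])
    = -3·(4·-3 - 2·-3) - -2·(-2·-3 - 2·-1) + 4·(-2·-3 - 4·-1)
    = -3·-6 - -2·8 + 4·10
    = 18 + 16 + 40 = 74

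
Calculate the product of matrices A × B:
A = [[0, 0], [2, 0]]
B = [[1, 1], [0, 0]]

Matrix multiplication:
C[0][0] = 0×1 + 0×0 = 0
C[0][1] = 0×1 + 0×0 = 0
C[1][0] = 2×1 + 0×0 = 2
C[1][1] = 2×1 + 0×0 = 2
Result: [[0, 0], [2, 2]]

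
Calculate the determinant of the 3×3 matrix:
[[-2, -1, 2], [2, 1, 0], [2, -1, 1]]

Expansion along first row:
det = -2·det([[1,0],[-1,1]]) - -1·det([[2,0],[2,1]]) + 2·det([[2,1],[2,-1]])
    = -2·(1·1 - 0·-1) - -1·(2·1 - 0·2) + 2·(2·-1 - 1·2)
    = -2·1 - -1·2 + 2·-4
    = -2 + 2 + -8 = -8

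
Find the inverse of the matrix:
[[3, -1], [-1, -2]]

For [[a,b],[c,d]], inverse = (1/det)·[[d,-b],[-c,a]]
det = (3)(-2) - (-1)(-1) = -6 - 1 = -7
Inverse = (1/-7)·[[-2, 1], [1, 3]]
= [[2/7, -1/7], [-1/7, -3/7]]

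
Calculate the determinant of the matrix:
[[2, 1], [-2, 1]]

For a 2×2 matrix [[a, b], [c, d]], det = ad - bc
det = (2)(1) - (1)(-2) = 2 - -2 = 4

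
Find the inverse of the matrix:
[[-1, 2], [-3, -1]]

For [[a,b],[c,d]], inverse = (1/det)·[[d,-b],[-c,a]]
det = (-1)(-1) - (2)(-3) = 1 - -6 = 7
Inverse = (1/7)·[[-1, -2], [3, -1]]
= [[-1/7, -2/7], [3/7, -1/7]]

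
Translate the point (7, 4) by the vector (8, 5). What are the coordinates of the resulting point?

Translation by (8, 5) (homogeneous matrix [[1, 0, 8], [0, 1, 5], [0, 0, 1]]):
x' = 7 + 8 = 15
y' = 4 + 5 = 9
Result: (15, 9)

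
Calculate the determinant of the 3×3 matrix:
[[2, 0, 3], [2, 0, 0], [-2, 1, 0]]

Expansion along first row:
det = 2·det([[0,0],[1,0]]) - 0·det([[2,0],[-2,0]]) + 3·det([[2,0],[-2,1]])
    = 2·(0·0 - 0·1) - 0·(2·0 - 0·-2) + 3·(2·1 - 0·-2)
    = 2·0 - 0·0 + 3·2
    = 0 + 0 + 6 = 6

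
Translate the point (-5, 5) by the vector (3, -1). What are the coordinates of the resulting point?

Translation by (3, -1) (homogeneous matrix [[1, 0, 3], [0, 1, -1], [0, 0, 1]]):
x' = -5 + 3 = -2
y' = 5 + -1 = 4
Result: (-2, 4)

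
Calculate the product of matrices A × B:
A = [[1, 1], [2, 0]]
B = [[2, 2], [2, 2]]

Matrix multiplication:
C[0][0] = 1×2 + 1×2 = 4
C[0][1] = 1×2 + 1×2 = 4
C[1][0] = 2×2 + 0×2 = 4
C[1][1] = 2×2 + 0×2 = 4
Result: [[4, 4], [4, 4]]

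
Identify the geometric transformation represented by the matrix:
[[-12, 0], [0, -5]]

This matrix represents: non-uniform scaling by sx = -12, sy = -5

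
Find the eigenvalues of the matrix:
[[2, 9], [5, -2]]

Characteristic equation: det(A - λI) = 0
λ² - (trace)λ + (det) = 0
trace = 2 + -2 = 0, det = (2)(-2) - (9)(5) = -49
λ² - (0)λ + (-49) = 0
λ = (0 ± √((0)² - 4·(-49))) / 2 = (0 ± √196) / 2
Solving: λ = -7, 7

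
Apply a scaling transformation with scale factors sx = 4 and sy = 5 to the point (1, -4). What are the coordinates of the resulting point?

Scaling matrix:
[[4, 0], [0, 5]]
Result: (1 × 4, -4 × 5) = (4, -20)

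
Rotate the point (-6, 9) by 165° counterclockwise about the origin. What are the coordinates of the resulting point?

Rotation matrix for 165°: [[cos 165°, -sin 165°], [sin 165°, cos 165°]] ≈ [[-0.965926, -0.258819], [0.258819, -0.965926]]
[[-0.965926, -0.258819], [0.258819, -0.965926]] × [-6, 9]ᵀ ≈ [3.4662, -10.2462]ᵀ
Result: (3.4662, -10.2462)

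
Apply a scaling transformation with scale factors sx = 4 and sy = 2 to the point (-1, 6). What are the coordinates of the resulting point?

Scaling matrix:
[[4, 0], [0, 2]]
Result: (-1 × 4, 6 × 2) = (-4, 12)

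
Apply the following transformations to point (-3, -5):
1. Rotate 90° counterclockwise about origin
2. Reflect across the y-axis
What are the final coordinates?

Step 1: Rotate 90° → (5, -3)
Step 2: Reflect across y-axis → (-5, -3)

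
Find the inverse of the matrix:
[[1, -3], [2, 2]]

For [[a,b],[c,d]], inverse = (1/det)·[[d,-b],[-c,a]]
det = (1)(2) - (-3)(2) = 2 - -6 = 8
Inverse = (1/8)·[[2, 3], [-2, 1]]
= [[1/4, 3/8], [-1/4, 1/8]]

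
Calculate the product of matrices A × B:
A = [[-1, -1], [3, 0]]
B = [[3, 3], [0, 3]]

Matrix multiplication:
C[0][0] = -1×3 + -1×0 = -3
C[0][1] = -1×3 + -1×3 = -6
C[1][0] = 3×3 + 0×0 = 9
C[1][1] = 3×3 + 0×3 = 9
Result: [[-3, -6], [9, 9]]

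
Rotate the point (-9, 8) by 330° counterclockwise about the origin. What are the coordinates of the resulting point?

Rotation matrix for 330°: [[cos 330°, -sin 330°], [sin 330°, cos 330°]] ≈ [[0.866025, 0.500000], [-0.500000, 0.866025]]
[[0.866025, 0.500000], [-0.500000, 0.866025]] × [-9, 8]ᵀ ≈ [-3.7942, 11.4282]ᵀ
Result: (-3.7942, 11.4282)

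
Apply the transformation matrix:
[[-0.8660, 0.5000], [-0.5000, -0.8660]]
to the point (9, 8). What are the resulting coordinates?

Matrix multiplication:
[[-0.8660, 0.5000], [-0.5000, -0.8660]] × [9, 8]ᵀ
= [(-0.8660)(9) + (0.5000)(8), (-0.5000)(9) + (-0.8660)(8)]ᵀ
= [-3.7940, -11.4280]ᵀ
Result: (-3.7940, -11.4280)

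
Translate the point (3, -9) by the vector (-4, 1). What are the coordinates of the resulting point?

Translation by (-4, 1) (homogeneous matrix [[1, 0, -4], [0, 1, 1], [0, 0, 1]]):
x' = 3 + -4 = -1
y' = -9 + 1 = -8
Result: (-1, -8)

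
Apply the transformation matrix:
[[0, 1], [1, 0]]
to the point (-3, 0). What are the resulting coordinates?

Matrix multiplication:
[[0, 1], [1, 0]] × [-3, 0]ᵀ
= [(0)(-3) + (1)(0), (1)(-3) + (0)(0)]ᵀ
= [0, -3]ᵀ
Result: (0, -3)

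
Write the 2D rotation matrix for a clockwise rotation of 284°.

Rotation matrix formula: [[cos θ, -sin θ], [sin θ, cos θ]]
A clockwise rotation by 284° is equivalent to a counterclockwise rotation by -284°.
For θ = -284°:
cos(-284°) = 0.2419
sin(-284°) = 0.9703
Result: [[0.2419, -0.9703], [0.9703, 0.2419]]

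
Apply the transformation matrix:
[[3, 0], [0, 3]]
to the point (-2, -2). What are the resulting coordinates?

Matrix multiplication:
[[3, 0], [0, 3]] × [-2, -2]ᵀ
= [(3)(-2) + (0)(-2), (0)(-2) + (3)(-2)]ᵀ
= [-6, -6]ᵀ
Result: (-6, -6)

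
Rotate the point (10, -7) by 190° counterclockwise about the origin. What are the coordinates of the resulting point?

Rotation matrix for 190°: [[cos 190°, -sin 190°], [sin 190°, cos 190°]] ≈ [[-0.984808, 0.173648], [-0.173648, -0.984808]]
[[-0.984808, 0.173648], [-0.173648, -0.984808]] × [10, -7]ᵀ ≈ [-11.0636, 5.1572]ᵀ
Result: (-11.0636, 5.1572)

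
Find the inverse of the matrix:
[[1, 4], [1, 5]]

For [[a,b],[c,d]], inverse = (1/det)·[[d,-b],[-c,a]]
det = (1)(5) - (4)(1) = 5 - 4 = 1
Inverse = [[5, -4], [-1, 1]]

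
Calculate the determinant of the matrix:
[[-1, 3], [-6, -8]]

For a 2×2 matrix [[a, b], [c, d]], det = ad - bc
det = (-1)(-8) - (3)(-6) = 8 - -18 = 26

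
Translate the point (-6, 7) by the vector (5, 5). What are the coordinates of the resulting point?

Translation by (5, 5) (homogeneous matrix [[1, 0, 5], [0, 1, 5], [0, 0, 1]]):
x' = -6 + 5 = -1
y' = 7 + 5 = 12
Result: (-1, 12)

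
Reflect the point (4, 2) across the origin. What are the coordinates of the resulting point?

Reflection across origin: (4, 2) → (-4, -2)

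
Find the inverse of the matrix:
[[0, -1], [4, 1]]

For [[a,b],[c,d]], inverse = (1/det)·[[d,-b],[-c,a]]
det = (0)(1) - (-1)(4) = 0 - -4 = 4
Inverse = (1/4)·[[1, 1], [-4, 0]]
= [[1/4, 1/4], [-1, 0]]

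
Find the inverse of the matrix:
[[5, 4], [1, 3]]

For [[a,b],[c,d]], inverse = (1/det)·[[d,-b],[-c,a]]
det = (5)(3) - (4)(1) = 15 - 4 = 11
Inverse = (1/11)·[[3, -4], [-1, 5]]
= [[3/11, -4/11], [-1/11, 5/11]]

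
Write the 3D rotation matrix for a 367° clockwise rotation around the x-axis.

Rotation matrix for clockwise 367° around x-axis:
A clockwise rotation by 367° is a counterclockwise rotation by -367°.
cos(-367°) = 0.9925, sin(-367°) = -0.1219
Result: [[1, 0, 0], [0, 0.9925, 0.1219], [0, -0.1219, 0.9925]]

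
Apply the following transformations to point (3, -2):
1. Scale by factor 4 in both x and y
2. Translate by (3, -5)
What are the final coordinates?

Step 1: Scale (3, -2) by 4 → (12, -8)
Step 2: Translate by (3, -5) → (15, -13)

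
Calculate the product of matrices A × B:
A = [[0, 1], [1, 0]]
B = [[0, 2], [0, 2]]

Matrix multiplication:
C[0][0] = 0×0 + 1×0 = 0
C[0][1] = 0×2 + 1×2 = 2
C[1][0] = 1×0 + 0×0 = 0
C[1][1] = 1×2 + 0×2 = 2
Result: [[0, 2], [0, 2]]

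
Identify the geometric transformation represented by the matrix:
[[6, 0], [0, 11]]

This matrix represents: non-uniform scaling by sx = 6, sy = 11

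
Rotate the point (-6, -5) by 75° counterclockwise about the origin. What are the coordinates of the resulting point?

Rotation matrix for 75°: [[cos 75°, -sin 75°], [sin 75°, cos 75°]] ≈ [[0.258819, -0.965926], [0.965926, 0.258819]]
[[0.258819, -0.965926], [0.965926, 0.258819]] × [-6, -5]ᵀ ≈ [3.2767, -7.0897]ᵀ
Result: (3.2767, -7.0897)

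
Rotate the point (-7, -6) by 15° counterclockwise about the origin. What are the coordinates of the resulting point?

Rotation matrix for 15°: [[cos 15°, -sin 15°], [sin 15°, cos 15°]] ≈ [[0.965926, -0.258819], [0.258819, 0.965926]]
[[0.965926, -0.258819], [0.258819, 0.965926]] × [-7, -6]ᵀ ≈ [-5.2086, -7.6073]ᵀ
Result: (-5.2086, -7.6073)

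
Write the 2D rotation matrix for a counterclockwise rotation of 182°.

Rotation matrix formula: [[cos θ, -sin θ], [sin θ, cos θ]]
For θ = 182°:
cos(182°) = -0.9994
sin(182°) = -0.0349
Result: [[-0.9994, 0.0349], [-0.0349, -0.9994]]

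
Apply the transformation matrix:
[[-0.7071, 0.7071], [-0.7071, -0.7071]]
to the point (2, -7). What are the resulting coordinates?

Matrix multiplication:
[[-0.7071, 0.7071], [-0.7071, -0.7071]] × [2, -7]ᵀ
= [(-0.7071)(2) + (0.7071)(-7), (-0.7071)(2) + (-0.7071)(-7)]ᵀ
= [-6.3639, 3.5355]ᵀ
Result: (-6.3639, 3.5355)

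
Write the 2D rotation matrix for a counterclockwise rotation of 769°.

Rotation matrix formula: [[cos θ, -sin θ], [sin θ, cos θ]]
For θ = 769°:
cos(769°) = 0.6561
sin(769°) = 0.7547
Result: [[0.6561, -0.7547], [0.7547, 0.6561]]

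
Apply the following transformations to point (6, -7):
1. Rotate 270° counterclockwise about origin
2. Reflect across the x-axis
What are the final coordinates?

Step 1: Rotate 270° → (-7, -6)
Step 2: Reflect across x-axis → (-7, 6)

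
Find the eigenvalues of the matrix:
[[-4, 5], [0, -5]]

Characteristic equation: det(A - λI) = 0
λ² - (trace)λ + (det) = 0
trace = -4 + -5 = -9, det = (-4)(-5) - (5)(0) = 20
λ² - (-9)λ + (20) = 0
λ = (-9 ± √((-9)² - 4·(20))) / 2 = (-9 ± √1) / 2
Solving: λ = -5, -4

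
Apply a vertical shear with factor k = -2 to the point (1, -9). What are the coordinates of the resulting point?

Shear matrix for vertical shear with factor k = -2:
[[1, 0], [-2, 1]]
Result: (1, -9) → (1, -11)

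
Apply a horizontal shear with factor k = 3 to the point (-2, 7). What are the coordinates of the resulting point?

Shear matrix for horizontal shear with factor k = 3:
[[1, 3], [0, 1]]
Result: (-2, 7) → (19, 7)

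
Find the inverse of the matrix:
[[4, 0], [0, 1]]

For [[a,b],[c,d]], inverse = (1/det)·[[d,-b],[-c,a]]
det = (4)(1) - (0)(0) = 4 - 0 = 4
Inverse = (1/4)·[[1, 0], [0, 4]]
= [[1/4, 0], [0, 1]]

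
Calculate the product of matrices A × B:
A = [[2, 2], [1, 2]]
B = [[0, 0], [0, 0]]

Matrix multiplication:
C[0][0] = 2×0 + 2×0 = 0
C[0][1] = 2×0 + 2×0 = 0
C[1][0] = 1×0 + 2×0 = 0
C[1][1] = 1×0 + 2×0 = 0
Result: [[0, 0], [0, 0]]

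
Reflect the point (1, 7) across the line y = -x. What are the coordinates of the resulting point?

Reflection across line y = -x: (1, 7) → (-7, -1)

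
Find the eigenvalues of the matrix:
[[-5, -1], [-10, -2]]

Characteristic equation: det(A - λI) = 0
λ² - (trace)λ + (det) = 0
trace = -5 + -2 = -7, det = (-5)(-2) - (-1)(-10) = 0
λ² - (-7)λ + (0) = 0
λ = (-7 ± √((-7)² - 4·(0))) / 2 = (-7 ± √49) / 2
Solving: λ = -7, 0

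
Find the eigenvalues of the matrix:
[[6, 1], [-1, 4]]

Characteristic equation: det(A - λI) = 0
λ² - (trace)λ + (det) = 0
trace = 6 + 4 = 10, det = (6)(4) - (1)(-1) = 25
λ² - (10)λ + (25) = 0
λ = (10 ± √((10)² - 4·(25))) / 2 = (10 ± √0) / 2
Solving: λ = 5, 5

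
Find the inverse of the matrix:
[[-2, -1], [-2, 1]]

For [[a,b],[c,d]], inverse = (1/det)·[[d,-b],[-c,a]]
det = (-2)(1) - (-1)(-2) = -2 - 2 = -4
Inverse = (1/-4)·[[1, 1], [2, -2]]
= [[-1/4, -1/4], [-1/2, 1/2]]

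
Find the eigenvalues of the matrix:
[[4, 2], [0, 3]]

Characteristic equation: det(A - λI) = 0
λ² - (trace)λ + (det) = 0
trace = 4 + 3 = 7, det = (4)(3) - (2)(0) = 12
λ² - (7)λ + (12) = 0
λ = (7 ± √((7)² - 4·(12))) / 2 = (7 ± √1) / 2
Solving: λ = 3, 4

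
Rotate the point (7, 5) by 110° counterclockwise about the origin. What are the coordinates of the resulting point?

Rotation matrix for 110°: [[cos 110°, -sin 110°], [sin 110°, cos 110°]] ≈ [[-0.342020, -0.939693], [0.939693, -0.342020]]
[[-0.342020, -0.939693], [0.939693, -0.342020]] × [7, 5]ᵀ ≈ [-7.0926, 4.8677]ᵀ
Result: (-7.0926, 4.8677)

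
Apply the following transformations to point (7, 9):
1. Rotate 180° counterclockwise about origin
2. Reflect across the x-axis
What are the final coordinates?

Step 1: Rotate 180° → (-7, -9)
Step 2: Reflect across x-axis → (-7, 9)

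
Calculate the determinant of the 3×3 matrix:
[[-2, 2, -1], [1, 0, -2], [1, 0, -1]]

Expansion along first row:
det = -2·det([[0,-2],[0,-1]]) - 2·det([[1,-2],[1,-1]]) + -1·det([[1,0],[1,0]])
    = -2·(0·-1 - -2·0) - 2·(1·-1 - -2·1) + -1·(1·0 - 0·1)
    = -2·0 - 2·1 + -1·0
    = 0 + -2 + 0 = -2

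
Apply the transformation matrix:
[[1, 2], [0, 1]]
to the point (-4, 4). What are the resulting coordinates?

Matrix multiplication:
[[1, 2], [0, 1]] × [-4, 4]ᵀ
= [(1)(-4) + (2)(4), (0)(-4) + (1)(4)]ᵀ
= [4, 4]ᵀ
Result: (4, 4)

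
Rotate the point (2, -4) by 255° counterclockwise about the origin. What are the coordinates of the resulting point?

Rotation matrix for 255°: [[cos 255°, -sin 255°], [sin 255°, cos 255°]] ≈ [[-0.258819, 0.965926], [-0.965926, -0.258819]]
[[-0.258819, 0.965926], [-0.965926, -0.258819]] × [2, -4]ᵀ ≈ [-4.3813, -0.8966]ᵀ
Result: (-4.3813, -0.8966)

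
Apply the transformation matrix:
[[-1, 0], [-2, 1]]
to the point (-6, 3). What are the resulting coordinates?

Matrix multiplication:
[[-1, 0], [-2, 1]] × [-6, 3]ᵀ
= [(-1)(-6) + (0)(3), (-2)(-6) + (1)(3)]ᵀ
= [6, 15]ᵀ
Result: (6, 15)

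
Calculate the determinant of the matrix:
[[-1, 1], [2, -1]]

For a 2×2 matrix [[a, b], [c, d]], det = ad - bc
det = (-1)(-1) - (1)(2) = 1 - 2 = -1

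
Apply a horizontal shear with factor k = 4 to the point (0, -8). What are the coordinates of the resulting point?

Shear matrix for horizontal shear with factor k = 4:
[[1, 4], [0, 1]]
Result: (0, -8) → (-32, -8)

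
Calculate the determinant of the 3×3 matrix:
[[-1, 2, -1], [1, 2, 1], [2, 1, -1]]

Expansion along first row:
det = -1·det([[2,1],[1,-1]]) - 2·det([[1,1],[2,-1]]) + -1·det([[1,2],[2,1]])
    = -1·(2·-1 - 1·1) - 2·(1·-1 - 1·2) + -1·(1·1 - 2·2)
    = -1·-3 - 2·-3 + -1·-3
    = 3 + 6 + 3 = 12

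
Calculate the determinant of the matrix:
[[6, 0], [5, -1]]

For a 2×2 matrix [[a, b], [c, d]], det = ad - bc
det = (6)(-1) - (0)(5) = -6 - 0 = -6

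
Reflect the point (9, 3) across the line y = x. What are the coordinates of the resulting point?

Reflection across line y = x: (9, 3) → (3, 9)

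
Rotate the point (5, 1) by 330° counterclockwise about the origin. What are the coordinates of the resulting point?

Rotation matrix for 330°: [[cos 330°, -sin 330°], [sin 330°, cos 330°]] ≈ [[0.866025, 0.500000], [-0.500000, 0.866025]]
[[0.866025, 0.500000], [-0.500000, 0.866025]] × [5, 1]ᵀ ≈ [4.8301, -1.6340]ᵀ
Result: (4.8301, -1.6340)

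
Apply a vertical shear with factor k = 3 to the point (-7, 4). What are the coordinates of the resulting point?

Shear matrix for vertical shear with factor k = 3:
[[1, 0], [3, 1]]
Result: (-7, 4) → (-7, -17)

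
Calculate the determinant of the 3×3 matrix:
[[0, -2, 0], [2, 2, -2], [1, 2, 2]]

Expansion along first row:
det = 0·det([[2,-2],[2,2]]) - -2·det([[2,-2],[1,2]]) + 0·det([[2,2],[1,2]])
    = 0·(2·2 - -2·2) - -2·(2·2 - -2·1) + 0·(2·2 - 2·1)
    = 0·8 - -2·6 + 0·2
    = 0 + 12 + 0 = 12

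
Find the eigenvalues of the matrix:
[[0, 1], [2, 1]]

Characteristic equation: det(A - λI) = 0
λ² - (trace)λ + (det) = 0
trace = 0 + 1 = 1, det = (0)(1) - (1)(2) = -2
λ² - (1)λ + (-2) = 0
λ = (1 ± √((1)² - 4·(-2))) / 2 = (1 ± √9) / 2
Solving: λ = -1, 2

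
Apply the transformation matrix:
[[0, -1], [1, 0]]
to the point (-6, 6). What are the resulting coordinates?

Matrix multiplication:
[[0, -1], [1, 0]] × [-6, 6]ᵀ
= [(0)(-6) + (-1)(6), (1)(-6) + (0)(6)]ᵀ
= [-6, -6]ᵀ
Result: (-6, -6)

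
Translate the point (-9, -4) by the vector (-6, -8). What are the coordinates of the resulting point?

Translation by (-6, -8) (homogeneous matrix [[1, 0, -6], [0, 1, -8], [0, 0, 1]]):
x' = -9 + -6 = -15
y' = -4 + -8 = -12
Result: (-15, -12)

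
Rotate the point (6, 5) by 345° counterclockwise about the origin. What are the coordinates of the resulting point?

Rotation matrix for 345°: [[cos 345°, -sin 345°], [sin 345°, cos 345°]] ≈ [[0.965926, 0.258819], [-0.258819, 0.965926]]
[[0.965926, 0.258819], [-0.258819, 0.965926]] × [6, 5]ᵀ ≈ [7.0897, 3.2767]ᵀ
Result: (7.0897, 3.2767)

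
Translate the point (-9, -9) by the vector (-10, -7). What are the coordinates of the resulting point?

Translation by (-10, -7) (homogeneous matrix [[1, 0, -10], [0, 1, -7], [0, 0, 1]]):
x' = -9 + -10 = -19
y' = -9 + -7 = -16
Result: (-19, -16)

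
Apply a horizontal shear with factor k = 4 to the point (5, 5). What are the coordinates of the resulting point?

Shear matrix for horizontal shear with factor k = 4:
[[1, 4], [0, 1]]
Result: (5, 5) → (25, 5)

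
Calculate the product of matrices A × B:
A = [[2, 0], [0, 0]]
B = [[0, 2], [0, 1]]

Matrix multiplication:
C[0][0] = 2×0 + 0×0 = 0
C[0][1] = 2×2 + 0×1 = 4
C[1][0] = 0×0 + 0×0 = 0
C[1][1] = 0×2 + 0×1 = 0
Result: [[0, 4], [0, 0]]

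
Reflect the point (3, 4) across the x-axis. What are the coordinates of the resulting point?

Reflection across x-axis: (3, 4) → (3, -4)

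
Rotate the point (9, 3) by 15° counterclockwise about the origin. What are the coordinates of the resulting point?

Rotation matrix for 15°: [[cos 15°, -sin 15°], [sin 15°, cos 15°]] ≈ [[0.965926, -0.258819], [0.258819, 0.965926]]
[[0.965926, -0.258819], [0.258819, 0.965926]] × [9, 3]ᵀ ≈ [7.9169, 5.2271]ᵀ
Result: (7.9169, 5.2271)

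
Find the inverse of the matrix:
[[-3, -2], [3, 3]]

For [[a,b],[c,d]], inverse = (1/det)·[[d,-b],[-c,a]]
det = (-3)(3) - (-2)(3) = -9 - -6 = -3
Inverse = (1/-3)·[[3, 2], [-3, -3]]
= [[-1, -2/3], [1, 1]]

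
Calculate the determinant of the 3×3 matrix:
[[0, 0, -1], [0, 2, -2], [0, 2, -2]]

Expansion along first row:
det = 0·det([[2,-2],[2,-2]]) - 0·det([[0,-2],[0,-2]]) + -1·det([[0,2],[0,2]])
    = 0·(2·-2 - -2·2) - 0·(0·-2 - -2·0) + -1·(0·2 - 2·0)
    = 0·0 - 0·0 + -1·0
    = 0 + 0 + 0 = 0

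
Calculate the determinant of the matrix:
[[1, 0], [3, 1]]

For a 2×2 matrix [[a, b], [c, d]], det = ad - bc
det = (1)(1) - (0)(3) = 1 - 0 = 1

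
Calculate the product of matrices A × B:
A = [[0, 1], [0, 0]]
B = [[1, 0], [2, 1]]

Matrix multiplication:
C[0][0] = 0×1 + 1×2 = 2
C[0][1] = 0×0 + 1×1 = 1
C[1][0] = 0×1 + 0×2 = 0
C[1][1] = 0×0 + 0×1 = 0
Result: [[2, 1], [0, 0]]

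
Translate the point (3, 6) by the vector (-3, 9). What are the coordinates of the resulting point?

Translation by (-3, 9) (homogeneous matrix [[1, 0, -3], [0, 1, 9], [0, 0, 1]]):
x' = 3 + -3 = 0
y' = 6 + 9 = 15
Result: (0, 15)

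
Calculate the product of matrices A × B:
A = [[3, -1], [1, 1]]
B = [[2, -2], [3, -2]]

Matrix multiplication:
C[0][0] = 3×2 + -1×3 = 3
C[0][1] = 3×-2 + -1×-2 = -4
C[1][0] = 1×2 + 1×3 = 5
C[1][1] = 1×-2 + 1×-2 = -4
Result: [[3, -4], [5, -4]]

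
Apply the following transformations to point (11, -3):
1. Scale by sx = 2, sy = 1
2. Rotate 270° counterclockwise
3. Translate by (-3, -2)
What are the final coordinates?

Step 1: Scale → (22, -3)
Step 2: Rotate 270° → (-3, -22)
Step 3: Translate → (-6, -24)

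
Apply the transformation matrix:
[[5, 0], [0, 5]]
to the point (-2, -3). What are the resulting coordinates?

Matrix multiplication:
[[5, 0], [0, 5]] × [-2, -3]ᵀ
= [(5)(-2) + (0)(-3), (0)(-2) + (5)(-3)]ᵀ
= [-10, -15]ᵀ
Result: (-10, -15)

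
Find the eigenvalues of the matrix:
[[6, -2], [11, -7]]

Characteristic equation: det(A - λI) = 0
λ² - (trace)λ + (det) = 0
trace = 6 + -7 = -1, det = (6)(-7) - (-2)(11) = -20
λ² - (-1)λ + (-20) = 0
λ = (-1 ± √((-1)² - 4·(-20))) / 2 = (-1 ± √81) / 2
Solving: λ = -5, 4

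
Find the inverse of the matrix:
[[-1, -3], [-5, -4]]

For [[a,b],[c,d]], inverse = (1/det)·[[d,-b],[-c,a]]
det = (-1)(-4) - (-3)(-5) = 4 - 15 = -11
Inverse = (1/-11)·[[-4, 3], [5, -1]]
= [[4/11, -3/11], [-5/11, 1/11]]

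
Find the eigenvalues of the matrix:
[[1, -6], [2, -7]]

Characteristic equation: det(A - λI) = 0
λ² - (trace)λ + (det) = 0
trace = 1 + -7 = -6, det = (1)(-7) - (-6)(2) = 5
λ² - (-6)λ + (5) = 0
λ = (-6 ± √((-6)² - 4·(5))) / 2 = (-6 ± √16) / 2
Solving: λ = -5, -1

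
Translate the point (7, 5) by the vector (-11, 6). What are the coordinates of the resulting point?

Translation by (-11, 6) (homogeneous matrix [[1, 0, -11], [0, 1, 6], [0, 0, 1]]):
x' = 7 + -11 = -4
y' = 5 + 6 = 11
Result: (-4, 11)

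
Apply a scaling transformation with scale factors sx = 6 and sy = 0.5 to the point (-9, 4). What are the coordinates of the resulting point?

Scaling matrix:
[[6, 0], [0, 0.50]]
Result: (-9 × 6, 4 × 0.5) = (-54, 2)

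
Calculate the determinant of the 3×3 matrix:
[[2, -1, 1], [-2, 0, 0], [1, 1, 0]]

Expansion along first row:
det = 2·det([[0,0],[1,0]]) - -1·det([[-2,0],[1,0]]) + 1·det([[-2,0],[1,1]])
    = 2·(0·0 - 0·1) - -1·(-2·0 - 0·1) + 1·(-2·1 - 0·1)
    = 2·0 - -1·0 + 1·-2
    = 0 + 0 + -2 = -2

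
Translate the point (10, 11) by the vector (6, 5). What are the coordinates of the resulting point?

Translation by (6, 5) (homogeneous matrix [[1, 0, 6], [0, 1, 5], [0, 0, 1]]):
x' = 10 + 6 = 16
y' = 11 + 5 = 16
Result: (16, 16)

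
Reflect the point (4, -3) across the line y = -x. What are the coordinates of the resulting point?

Reflection across line y = -x: (4, -3) → (3, -4)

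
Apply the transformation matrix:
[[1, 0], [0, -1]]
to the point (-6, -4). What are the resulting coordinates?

Matrix multiplication:
[[1, 0], [0, -1]] × [-6, -4]ᵀ
= [(1)(-6) + (0)(-4), (0)(-6) + (-1)(-4)]ᵀ
= [-6, 4]ᵀ
Result: (-6, 4)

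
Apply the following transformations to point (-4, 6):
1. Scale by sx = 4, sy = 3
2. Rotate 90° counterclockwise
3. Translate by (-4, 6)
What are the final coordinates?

Step 1: Scale → (-16, 18)
Step 2: Rotate 90° → (-18, -16)
Step 3: Translate → (-22, -10)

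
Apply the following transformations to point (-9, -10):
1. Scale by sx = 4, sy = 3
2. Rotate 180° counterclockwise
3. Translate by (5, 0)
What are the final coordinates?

Step 1: Scale → (-36, -30)
Step 2: Rotate 180° → (36, 30)
Step 3: Translate → (41, 30)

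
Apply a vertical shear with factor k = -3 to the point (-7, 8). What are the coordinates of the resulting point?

Shear matrix for vertical shear with factor k = -3:
[[1, 0], [-3, 1]]
Result: (-7, 8) → (-7, 29)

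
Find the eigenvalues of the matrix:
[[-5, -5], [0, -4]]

Characteristic equation: det(A - λI) = 0
λ² - (trace)λ + (det) = 0
trace = -5 + -4 = -9, det = (-5)(-4) - (-5)(0) = 20
λ² - (-9)λ + (20) = 0
λ = (-9 ± √((-9)² - 4·(20))) / 2 = (-9 ± √1) / 2
Solving: λ = -5, -4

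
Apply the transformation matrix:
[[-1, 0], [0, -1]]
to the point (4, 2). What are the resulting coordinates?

Matrix multiplication:
[[-1, 0], [0, -1]] × [4, 2]ᵀ
= [(-1)(4) + (0)(2), (0)(4) + (-1)(2)]ᵀ
= [-4, -2]ᵀ
Result: (-4, -2)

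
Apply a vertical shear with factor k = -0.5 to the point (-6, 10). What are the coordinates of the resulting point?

Shear matrix for vertical shear with factor k = -0.5:
[[1, 0], [-0.50, 1]]
Result: (-6, 10) → (-6, 13)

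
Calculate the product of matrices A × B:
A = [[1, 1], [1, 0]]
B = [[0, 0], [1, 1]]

Matrix multiplication:
C[0][0] = 1×0 + 1×1 = 1
C[0][1] = 1×0 + 1×1 = 1
C[1][0] = 1×0 + 0×1 = 0
C[1][1] = 1×0 + 0×1 = 0
Result: [[1, 1], [0, 0]]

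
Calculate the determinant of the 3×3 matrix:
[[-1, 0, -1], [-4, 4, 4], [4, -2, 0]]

Expansion along first row:
det = -1·det([[4,4],[-2,0]]) - 0·det([[-4,4],[4,0]]) + -1·det([[-4,4],[4,-2]])
    = -1·(4·0 - 4·-2) - 0·(-4·0 - 4·4) + -1·(-4·-2 - 4·4)
    = -1·8 - 0·-16 + -1·-8
    = -8 + 0 + 8 = 0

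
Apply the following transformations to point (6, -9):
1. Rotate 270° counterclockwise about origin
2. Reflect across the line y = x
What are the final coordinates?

Step 1: Rotate 270° → (-9, -6)
Step 2: Reflect across line y = x → (-6, -9)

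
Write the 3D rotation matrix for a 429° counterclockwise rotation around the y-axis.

Rotation matrix for counterclockwise 429° around y-axis:
cos(429°) = 0.3584, sin(429°) = 0.9336
Result: [[0.3584, 0, 0.9336], [0, 1, 0], [-0.9336, 0, 0.3584]]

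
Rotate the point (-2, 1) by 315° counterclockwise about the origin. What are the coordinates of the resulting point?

Rotation matrix for 315°: [[cos 315°, -sin 315°], [sin 315°, cos 315°]] ≈ [[0.707107, 0.707107], [-0.707107, 0.707107]]
[[0.707107, 0.707107], [-0.707107, 0.707107]] × [-2, 1]ᵀ ≈ [-0.7071, 2.1213]ᵀ
Result: (-0.7071, 2.1213)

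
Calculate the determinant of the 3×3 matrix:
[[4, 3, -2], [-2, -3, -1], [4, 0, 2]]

Expansion along first row:
det = 4·det([[-3,-1],[0,2]]) - 3·det([[-2,-1],[4,2]]) + -2·det([[-2,-3],[4,0]])
    = 4·(-3·2 - -1·0) - 3·(-2·2 - -1·4) + -2·(-2·0 - -3·4)
    = 4·-6 - 3·0 + -2·12
    = -24 + 0 + -24 = -48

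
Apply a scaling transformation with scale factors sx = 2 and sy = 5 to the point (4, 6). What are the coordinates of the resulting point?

Scaling matrix:
[[2, 0], [0, 5]]
Result: (4 × 2, 6 × 5) = (8, 30)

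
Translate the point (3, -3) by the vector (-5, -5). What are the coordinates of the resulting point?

Translation by (-5, -5) (homogeneous matrix [[1, 0, -5], [0, 1, -5], [0, 0, 1]]):
x' = 3 + -5 = -2
y' = -3 + -5 = -8
Result: (-2, -8)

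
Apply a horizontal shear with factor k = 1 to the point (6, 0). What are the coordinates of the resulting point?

Shear matrix for horizontal shear with factor k = 1:
[[1, 1], [0, 1]]
Result: (6, 0) → (6, 0)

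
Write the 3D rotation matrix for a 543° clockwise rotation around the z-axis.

Rotation matrix for clockwise 543° around z-axis:
A clockwise rotation by 543° is a counterclockwise rotation by -543°.
cos(-543°) = -0.9986, sin(-543°) = 0.0523
Result: [[-0.9986, -0.0523, 0], [0.0523, -0.9986, 0], [0, 0, 1]]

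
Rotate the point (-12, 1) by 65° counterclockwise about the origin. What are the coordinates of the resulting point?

Rotation matrix for 65°: [[cos 65°, -sin 65°], [sin 65°, cos 65°]] ≈ [[0.422618, -0.906308], [0.906308, 0.422618]]
[[0.422618, -0.906308], [0.906308, 0.422618]] × [-12, 1]ᵀ ≈ [-5.9777, -10.4531]ᵀ
Result: (-5.9777, -10.4531)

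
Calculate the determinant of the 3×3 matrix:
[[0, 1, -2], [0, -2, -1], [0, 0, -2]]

Expansion along first row:
det = 0·det([[-2,-1],[0,-2]]) - 1·det([[0,-1],[0,-2]]) + -2·det([[0,-2],[0,0]])
    = 0·(-2·-2 - -1·0) - 1·(0·-2 - -1·0) + -2·(0·0 - -2·0)
    = 0·4 - 1·0 + -2·0
    = 0 + 0 + 0 = 0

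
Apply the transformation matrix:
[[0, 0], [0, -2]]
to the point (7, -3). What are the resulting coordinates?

Matrix multiplication:
[[0, 0], [0, -2]] × [7, -3]ᵀ
= [(0)(7) + (0)(-3), (0)(7) + (-2)(-3)]ᵀ
= [0, 6]ᵀ
Result: (0, 6)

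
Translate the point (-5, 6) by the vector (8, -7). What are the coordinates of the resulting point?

Translation by (8, -7) (homogeneous matrix [[1, 0, 8], [0, 1, -7], [0, 0, 1]]):
x' = -5 + 8 = 3
y' = 6 + -7 = -1
Result: (3, -1)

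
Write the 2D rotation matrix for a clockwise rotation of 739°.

Rotation matrix formula: [[cos θ, -sin θ], [sin θ, cos θ]]
A clockwise rotation by 739° is equivalent to a counterclockwise rotation by -739°.
For θ = -739°:
cos(-739°) = 0.9455
sin(-739°) = -0.3256
Result: [[0.9455, 0.3256], [-0.3256, 0.9455]]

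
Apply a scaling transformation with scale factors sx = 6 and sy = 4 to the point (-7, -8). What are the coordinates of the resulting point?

Scaling matrix:
[[6, 0], [0, 4]]
Result: (-7 × 6, -8 × 4) = (-42, -32)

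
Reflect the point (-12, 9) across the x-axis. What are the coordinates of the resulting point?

Reflection across x-axis: (-12, 9) → (-12, -9)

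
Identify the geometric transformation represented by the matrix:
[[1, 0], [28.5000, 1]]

This matrix represents: vertical shear with factor 28.5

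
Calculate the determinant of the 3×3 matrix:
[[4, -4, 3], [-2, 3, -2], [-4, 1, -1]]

Expansion along first row:
det = 4·det([[3,-2],[1,-1]]) - -4·det([[-2,-2],[-4,-1]]) + 3·det([[-2,3],[-4,1]])
    = 4·(3·-1 - -2·1) - -4·(-2·-1 - -2·-4) + 3·(-2·1 - 3·-4)
    = 4·-1 - -4·-6 + 3·10
    = -4 + -24 + 30 = 2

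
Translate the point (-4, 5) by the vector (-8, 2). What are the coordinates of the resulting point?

Translation by (-8, 2) (homogeneous matrix [[1, 0, -8], [0, 1, 2], [0, 0, 1]]):
x' = -4 + -8 = -12
y' = 5 + 2 = 7
Result: (-12, 7)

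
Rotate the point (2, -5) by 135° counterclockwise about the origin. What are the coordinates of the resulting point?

Rotation matrix for 135°: [[cos 135°, -sin 135°], [sin 135°, cos 135°]] ≈ [[-0.707107, -0.707107], [0.707107, -0.707107]]
[[-0.707107, -0.707107], [0.707107, -0.707107]] × [2, -5]ᵀ ≈ [2.1213, 4.9497]ᵀ
Result: (2.1213, 4.9497)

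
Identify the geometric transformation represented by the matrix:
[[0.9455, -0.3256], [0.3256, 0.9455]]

This matrix represents: rotation by 19° counterclockwise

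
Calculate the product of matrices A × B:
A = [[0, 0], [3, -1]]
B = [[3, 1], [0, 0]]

Matrix multiplication:
C[0][0] = 0×3 + 0×0 = 0
C[0][1] = 0×1 + 0×0 = 0
C[1][0] = 3×3 + -1×0 = 9
C[1][1] = 3×1 + -1×0 = 3
Result: [[0, 0], [9, 3]]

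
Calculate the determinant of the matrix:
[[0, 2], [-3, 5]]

For a 2×2 matrix [[a, b], [c, d]], det = ad - bc
det = (0)(5) - (2)(-3) = 0 - -6 = 6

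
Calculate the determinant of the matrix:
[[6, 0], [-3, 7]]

For a 2×2 matrix [[a, b], [c, d]], det = ad - bc
det = (6)(7) - (0)(-3) = 42 - 0 = 42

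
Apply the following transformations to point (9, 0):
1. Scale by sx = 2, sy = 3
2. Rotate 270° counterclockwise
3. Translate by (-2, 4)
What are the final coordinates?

Step 1: Scale → (18, 0)
Step 2: Rotate 270° → (0, -18)
Step 3: Translate → (-2, -14)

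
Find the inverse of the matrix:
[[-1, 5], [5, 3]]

For [[a,b],[c,d]], inverse = (1/det)·[[d,-b],[-c,a]]
det = (-1)(3) - (5)(5) = -3 - 25 = -28
Inverse = (1/-28)·[[3, -5], [-5, -1]]
= [[-3/28, 5/28], [5/28, 1/28]]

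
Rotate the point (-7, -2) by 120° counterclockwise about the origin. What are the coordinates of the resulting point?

Rotation matrix for 120°: [[cos 120°, -sin 120°], [sin 120°, cos 120°]] ≈ [[-0.500000, -0.866025], [0.866025, -0.500000]]
[[-0.500000, -0.866025], [0.866025, -0.500000]] × [-7, -2]ᵀ ≈ [5.2321, -5.0622]ᵀ
Result: (5.2321, -5.0622)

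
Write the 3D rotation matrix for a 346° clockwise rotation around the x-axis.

Rotation matrix for clockwise 346° around x-axis:
A clockwise rotation by 346° is a counterclockwise rotation by -346°.
cos(-346°) = 0.9703, sin(-346°) = 0.2419
Result: [[1, 0, 0], [0, 0.9703, -0.2419], [0, 0.2419, 0.9703]]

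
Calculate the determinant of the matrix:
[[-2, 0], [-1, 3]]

For a 2×2 matrix [[a, b], [c, d]], det = ad - bc
det = (-2)(3) - (0)(-1) = -6 - 0 = -6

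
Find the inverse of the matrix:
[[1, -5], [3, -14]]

For [[a,b],[c,d]], inverse = (1/det)·[[d,-b],[-c,a]]
det = (1)(-14) - (-5)(3) = -14 - -15 = 1
Inverse = [[-14, 5], [-3, 1]]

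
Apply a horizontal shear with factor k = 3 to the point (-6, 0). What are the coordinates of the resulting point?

Shear matrix for horizontal shear with factor k = 3:
[[1, 3], [0, 1]]
Result: (-6, 0) → (-6, 0)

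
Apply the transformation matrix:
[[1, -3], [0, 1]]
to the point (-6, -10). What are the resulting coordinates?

Matrix multiplication:
[[1, -3], [0, 1]] × [-6, -10]ᵀ
= [(1)(-6) + (-3)(-10), (0)(-6) + (1)(-10)]ᵀ
= [24, -10]ᵀ
Result: (24, -10)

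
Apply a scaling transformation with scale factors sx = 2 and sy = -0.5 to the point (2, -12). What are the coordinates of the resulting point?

Scaling matrix:
[[2, 0], [0, -0.50]]
Result: (2 × 2, -12 × -0.5) = (4, 6)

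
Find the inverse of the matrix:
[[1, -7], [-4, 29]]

For [[a,b],[c,d]], inverse = (1/det)·[[d,-b],[-c,a]]
det = (1)(29) - (-7)(-4) = 29 - 28 = 1
Inverse = [[29, 7], [4, 1]]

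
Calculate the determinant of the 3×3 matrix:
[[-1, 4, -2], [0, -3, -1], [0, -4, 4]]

Expansion along first row:
det = -1·det([[-3,-1],[-4,4]]) - 4·det([[0,-1],[0,4]]) + -2·det([[0,-3],[0,-4]])
    = -1·(-3·4 - -1·-4) - 4·(0·4 - -1·0) + -2·(0·-4 - -3·0)
    = -1·-16 - 4·0 + -2·0
    = 16 + 0 + 0 = 16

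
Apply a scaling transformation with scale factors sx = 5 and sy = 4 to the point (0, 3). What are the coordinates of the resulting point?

Scaling matrix:
[[5, 0], [0, 4]]
Result: (0 × 5, 3 × 4) = (0, 12)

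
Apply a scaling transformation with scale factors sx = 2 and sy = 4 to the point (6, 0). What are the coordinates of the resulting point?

Scaling matrix:
[[2, 0], [0, 4]]
Result: (6 × 2, 0 × 4) = (12, 0)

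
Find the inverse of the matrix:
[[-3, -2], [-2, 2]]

For [[a,b],[c,d]], inverse = (1/det)·[[d,-b],[-c,a]]
det = (-3)(2) - (-2)(-2) = -6 - 4 = -10
Inverse = (1/-10)·[[2, 2], [2, -3]]
= [[-1/5, -1/5], [-1/5, 3/10]]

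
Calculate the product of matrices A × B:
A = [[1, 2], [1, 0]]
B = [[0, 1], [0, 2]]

Matrix multiplication:
C[0][0] = 1×0 + 2×0 = 0
C[0][1] = 1×1 + 2×2 = 5
C[1][0] = 1×0 + 0×0 = 0
C[1][1] = 1×1 + 0×2 = 1
Result: [[0, 5], [0, 1]]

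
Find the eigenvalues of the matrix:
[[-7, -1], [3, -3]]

Characteristic equation: det(A - λI) = 0
λ² - (trace)λ + (det) = 0
trace = -7 + -3 = -10, det = (-7)(-3) - (-1)(3) = 24
λ² - (-10)λ + (24) = 0
λ = (-10 ± √((-10)² - 4·(24))) / 2 = (-10 ± √4) / 2
Solving: λ = -6, -4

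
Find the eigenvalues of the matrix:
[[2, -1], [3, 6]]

Characteristic equation: det(A - λI) = 0
λ² - (trace)λ + (det) = 0
trace = 2 + 6 = 8, det = (2)(6) - (-1)(3) = 15
λ² - (8)λ + (15) = 0
λ = (8 ± √((8)² - 4·(15))) / 2 = (8 ± √4) / 2
Solving: λ = 3, 5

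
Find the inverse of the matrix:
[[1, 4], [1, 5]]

For [[a,b],[c,d]], inverse = (1/det)·[[d,-b],[-c,a]]
det = (1)(5) - (4)(1) = 5 - 4 = 1
Inverse = [[5, -4], [-1, 1]]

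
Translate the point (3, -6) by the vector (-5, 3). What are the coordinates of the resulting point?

Translation by (-5, 3) (homogeneous matrix [[1, 0, -5], [0, 1, 3], [0, 0, 1]]):
x' = 3 + -5 = -2
y' = -6 + 3 = -3
Result: (-2, -3)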